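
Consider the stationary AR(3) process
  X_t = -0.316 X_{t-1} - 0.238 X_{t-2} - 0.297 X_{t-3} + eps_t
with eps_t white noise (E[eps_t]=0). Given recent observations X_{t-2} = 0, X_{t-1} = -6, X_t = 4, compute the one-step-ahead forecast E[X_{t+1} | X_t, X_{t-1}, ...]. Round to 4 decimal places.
E[X_{t+1} \mid \mathcal F_t] = 0.1640

For an AR(p) model X_t = c + sum_i phi_i X_{t-i} + eps_t, the
one-step-ahead conditional mean is
  E[X_{t+1} | X_t, ...] = c + sum_i phi_i X_{t+1-i}.
Substitute known values:
  E[X_{t+1} | ...] = (-0.316) * (4) + (-0.238) * (-6) + (-0.297) * (0)
                   = 0.1640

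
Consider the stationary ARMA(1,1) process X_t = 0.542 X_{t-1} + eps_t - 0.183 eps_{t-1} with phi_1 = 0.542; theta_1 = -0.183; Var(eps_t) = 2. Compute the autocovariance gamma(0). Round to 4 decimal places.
\gamma(0) = 2.3650

Multiply the model equation by X_{t-k} and take expectations. With theta_0 = psi_0 = 1 and psi_j the MA(infinity) weights, this gives
  gamma(k) - sum_i phi_i gamma(k-i) = c_k,
  c_k = sigma^2 * sum_{j=k..q} theta_j psi_{j-k}   (c_k = 0 for k > q),
using gamma(-m) = gamma(m).
psi-weights needed (psi_j = theta_j + sum_i phi_i psi_{j-i}):
  psi_1 = theta_1 + phi_1 = -0.183 + (0.542) = 0.359
Right-hand sides:
  c_0 = sigma^2 (1 + theta_1 psi_1) = 2 * (1 + (-0.183)(0.359)) = 2 * 0.934303 = 1.868606
  c_1 = sigma^2 theta_1 = 2 * (-0.183) = -0.366
  c_2 = 0
Equations for k = 0 and k = 1 (AR order 1):
  gamma(0) = phi_1 gamma(1) + c_0
  gamma(1) = phi_1 gamma(0) + c_1
Substituting the second into the first: gamma(0) (1 - phi_1^2) = c_0 + phi_1 c_1, so
  gamma(0) = (c_0 + phi_1 c_1) / (1 - phi_1^2) = (1.868606 + (0.542)(-0.366)) / (1 - (0.542)^2) = 1.670234 / 0.706236 = 2.36498.
Therefore gamma(0) = 2.3650 (to 4 decimal places).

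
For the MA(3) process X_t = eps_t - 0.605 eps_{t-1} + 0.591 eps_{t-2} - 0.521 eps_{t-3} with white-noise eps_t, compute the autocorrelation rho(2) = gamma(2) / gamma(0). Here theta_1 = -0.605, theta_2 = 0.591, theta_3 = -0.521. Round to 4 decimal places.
\rho(2) = 0.4561

For an MA(q) process with theta_0 = 1, the autocovariance is
  gamma(k) = sigma^2 * sum_{i=0..q-k} theta_i * theta_{i+k},
and rho(k) = gamma(k) / gamma(0). Sigma^2 cancels.
  numerator   = (1)*(0.591) + (-0.605)*(-0.521) = 0.906205.
  denominator = (1)^2 + (-0.605)^2 + (0.591)^2 + (-0.521)^2 = 1.986747.
  rho(2) = 0.906205 / 1.986747 = 0.4561.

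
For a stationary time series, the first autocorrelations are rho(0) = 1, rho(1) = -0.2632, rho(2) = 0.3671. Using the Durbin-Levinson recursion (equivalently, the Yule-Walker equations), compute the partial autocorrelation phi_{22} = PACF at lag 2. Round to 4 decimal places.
\phi_{22} = 0.3200

The PACF at lag k is phi_{kk}, the last component of the solution
to the Yule-Walker system G_k phi = r_k where
  (G_k)_{ij} = rho(|i - j|), (r_k)_i = rho(i), i,j = 1..k.
Equivalently, Durbin-Levinson gives phi_{kk} iteratively:
  phi_{11} = rho(1)
  phi_{kk} = [rho(k) - sum_{j=1..k-1} phi_{k-1,j} rho(k-j)]
            / [1 - sum_{j=1..k-1} phi_{k-1,j} rho(j)],
  phi_{k,j} = phi_{k-1,j} - phi_{kk} phi_{k-1,k-j},  j = 1..k-1.
Step k = 1:
  phi_11 = rho(1) = -0.2632.
Step k = 2:
  phi_22 = [rho(2) - phi_11 rho(1)] / [1 - phi_11 rho(1)] = [0.3671 - (-0.2632)(-0.2632)] / [1 - (-0.2632)(-0.2632)]
         = 0.29782576 / 0.93072576 = 0.32.
Therefore phi_{22} = 0.3200.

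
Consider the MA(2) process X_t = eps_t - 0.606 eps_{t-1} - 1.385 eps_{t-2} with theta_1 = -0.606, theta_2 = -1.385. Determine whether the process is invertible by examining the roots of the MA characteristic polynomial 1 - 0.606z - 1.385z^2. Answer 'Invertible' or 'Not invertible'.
\text{Not invertible}

The MA(q) characteristic polynomial is P(z) = 1 - 0.606z - 1.385z^2.
Invertibility requires all roots to lie outside the unit circle, i.e. |z| > 1 for every root.
Set 1 + (-0.606) z + (-1.385) z^2 = 0, i.e. a z^2 + b z + c = 0 with a = -1.385, b = -0.606, c = 1.
Discriminant D = b^2 - 4ac = (-0.606)^2 - 4*(-1.385)*1 = 0.367236 - (-5.54) = 5.907236.
D >= 0, so the roots are real: z = (-b +/- sqrt(D)) / (2a) = (0.606 +/- 2.430481) / (-2.77).
  z_1 = (0.606 + 2.430481) / (-2.77) = -1.0962,   |z_1| = 1.0962.
  z_2 = (0.606 - 2.430481) / (-2.77) = 0.6587,   |z_2| = 0.6587.
Moduli of all roots: 1.0962, 0.6587.
All moduli strictly greater than 1? No.
Verdict: Not invertible.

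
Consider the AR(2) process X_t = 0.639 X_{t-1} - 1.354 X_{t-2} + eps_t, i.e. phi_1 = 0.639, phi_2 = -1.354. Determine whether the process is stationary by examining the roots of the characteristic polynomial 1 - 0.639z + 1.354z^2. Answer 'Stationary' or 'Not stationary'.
\text{Not stationary}

The AR(p) characteristic polynomial is P(z) = 1 - 0.639z + 1.354z^2.
Stationarity requires all roots to lie outside the unit circle, i.e. |z| > 1 for every root.
Set 1 + (-0.639) z + (1.354) z^2 = 0, i.e. a z^2 + b z + c = 0 with a = 1.354, b = -0.639, c = 1.
Discriminant D = b^2 - 4ac = (-0.639)^2 - 4*(1.354)*1 = 0.408321 - (5.416) = -5.007679.
D < 0, so the roots are the complex-conjugate pair z = (-b +/- i sqrt(-D)) / (2a) = 0.236 +/- 0.8264i.
For a conjugate pair |z|^2 = z * conj(z) = (product of roots) = c/a = 1/(1.354) = 0.738552, so |z| = sqrt(0.738552) = 0.8594 for both roots.
Moduli of all roots: 0.8594, 0.8594.
All moduli strictly greater than 1? No.
Verdict: Not stationary.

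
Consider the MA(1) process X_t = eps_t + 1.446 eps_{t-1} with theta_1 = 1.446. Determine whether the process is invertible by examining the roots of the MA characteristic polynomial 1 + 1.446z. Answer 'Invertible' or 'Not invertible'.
\text{Not invertible}

The MA(q) characteristic polynomial is P(z) = 1 + 1.446z.
Invertibility requires all roots to lie outside the unit circle, i.e. |z| > 1 for every root.
This is linear in z: 1 + (1.446) z = 0  =>  z = -1/(1.446) = -0.691563,  |z| = 0.691563.
Moduli of all roots: 0.6916.
All moduli strictly greater than 1? No.
Verdict: Not invertible.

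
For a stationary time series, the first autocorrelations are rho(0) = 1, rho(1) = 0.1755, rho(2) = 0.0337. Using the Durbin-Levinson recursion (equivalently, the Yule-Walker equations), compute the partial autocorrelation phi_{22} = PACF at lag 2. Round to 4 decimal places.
\phi_{22} = 0.0030

The PACF at lag k is phi_{kk}, the last component of the solution
to the Yule-Walker system G_k phi = r_k where
  (G_k)_{ij} = rho(|i - j|), (r_k)_i = rho(i), i,j = 1..k.
Equivalently, Durbin-Levinson gives phi_{kk} iteratively:
  phi_{11} = rho(1)
  phi_{kk} = [rho(k) - sum_{j=1..k-1} phi_{k-1,j} rho(k-j)]
            / [1 - sum_{j=1..k-1} phi_{k-1,j} rho(j)],
  phi_{k,j} = phi_{k-1,j} - phi_{kk} phi_{k-1,k-j},  j = 1..k-1.
Step k = 1:
  phi_11 = rho(1) = 0.1755.
Step k = 2:
  phi_22 = [rho(2) - phi_11 rho(1)] / [1 - phi_11 rho(1)] = [0.0337 - (0.1755)(0.1755)] / [1 - (0.1755)(0.1755)]
         = 0.00289975 / 0.96919975 = 0.003.
Therefore phi_{22} = 0.0030.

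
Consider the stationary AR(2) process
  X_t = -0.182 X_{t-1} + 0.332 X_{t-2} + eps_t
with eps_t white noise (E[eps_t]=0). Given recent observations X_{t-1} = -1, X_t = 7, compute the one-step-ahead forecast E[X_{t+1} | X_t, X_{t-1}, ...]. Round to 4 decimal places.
E[X_{t+1} \mid \mathcal F_t] = -1.6060

For an AR(p) model X_t = c + sum_i phi_i X_{t-i} + eps_t, the
one-step-ahead conditional mean is
  E[X_{t+1} | X_t, ...] = c + sum_i phi_i X_{t+1-i}.
Substitute known values:
  E[X_{t+1} | ...] = (-0.182) * (7) + (0.332) * (-1)
                   = -1.6060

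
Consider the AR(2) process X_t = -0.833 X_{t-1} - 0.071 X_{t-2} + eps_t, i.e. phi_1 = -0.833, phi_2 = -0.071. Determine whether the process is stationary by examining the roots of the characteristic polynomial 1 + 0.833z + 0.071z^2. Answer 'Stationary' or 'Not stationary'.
\text{Stationary}

The AR(p) characteristic polynomial is P(z) = 1 + 0.833z + 0.071z^2.
Stationarity requires all roots to lie outside the unit circle, i.e. |z| > 1 for every root.
Set 1 + (0.833) z + (0.071) z^2 = 0, i.e. a z^2 + b z + c = 0 with a = 0.071, b = 0.833, c = 1.
Discriminant D = b^2 - 4ac = (0.833)^2 - 4*(0.071)*1 = 0.693889 - (0.284) = 0.409889.
D >= 0, so the roots are real: z = (-b +/- sqrt(D)) / (2a) = (-0.833 +/- 0.640226) / (0.142).
  z_1 = (-0.833 + 0.640226) / (0.142) = -1.3576,   |z_1| = 1.3576.
  z_2 = (-0.833 - 0.640226) / (0.142) = -10.3748,   |z_2| = 10.3748.
Moduli of all roots: 1.3576, 10.3748.
All moduli strictly greater than 1? Yes.
Verdict: Stationary.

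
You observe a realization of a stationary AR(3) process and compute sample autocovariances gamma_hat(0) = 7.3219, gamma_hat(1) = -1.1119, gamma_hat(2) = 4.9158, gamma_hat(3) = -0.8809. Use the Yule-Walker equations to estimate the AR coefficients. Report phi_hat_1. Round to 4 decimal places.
\hat\phi_{1} = -0.0690

The Yule-Walker equations for an AR(p) process read, in matrix form,
  Gamma_p phi = r_p,   with   (Gamma_p)_{ij} = gamma(|i - j|),
                       (r_p)_i = gamma(i),   i,j = 1..p.
Substitute the sample gammas (Toeplitz matrix and right-hand side of size 3):
  Gamma_p = [[7.3219, -1.1119, 4.9158], [-1.1119, 7.3219, -1.1119], [4.9158, -1.1119, 7.3219]]
  r_p     = [-1.1119, 4.9158, -0.8809]
Written out (R1..R3):
  (R1) 7.3219 phi_1 - 1.1119 phi_2 + 4.9158 phi_3 = -1.1119
  (R2) -1.1119 phi_1 + 7.3219 phi_2 - 1.1119 phi_3 = 4.9158
  (R3) 4.9158 phi_1 - 1.1119 phi_2 + 7.3219 phi_3 = -0.8809
Gaussian elimination:
  R2 <- R2 - (-1.1119/7.3219) R1 = R2 - (-0.151859) R1:  7.153047 phi_2 - 0.365389 phi_3 = 4.746947
  R3 <- R3 - (4.9158/7.3219) R1 = R3 - (0.671383) R1:  -0.365389 phi_2 + 4.021515 phi_3 = -0.134389
  R3 <- R3 - (-0.365389/7.153047) R2 = R3 - (-0.051082) R2:  4.00285 phi_3 = 0.108093
Back-substitution:
  phi_hat_3 = 0.108093 / 4.00285 = 0.027004
  phi_hat_2 = (4.746947 - (-0.365389)(0.027004)) / 7.153047 = 0.665005
  phi_hat_1 = (-1.1119 - (-1.1119)(0.665005) - (4.9158)(0.027004)) / 7.3219 = -0.069002
So phi_hat = [-0.0690, 0.6650, 0.0270].
Therefore phi_hat_1 = -0.0690.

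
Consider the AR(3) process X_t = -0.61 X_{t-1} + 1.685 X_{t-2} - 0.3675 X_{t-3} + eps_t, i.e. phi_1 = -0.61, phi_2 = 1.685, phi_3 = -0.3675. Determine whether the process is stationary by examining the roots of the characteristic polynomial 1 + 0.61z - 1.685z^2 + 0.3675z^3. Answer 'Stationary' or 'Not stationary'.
\text{Not stationary}

The AR(p) characteristic polynomial is P(z) = 1 + 0.61z - 1.685z^2 + 0.3675z^3.
Stationarity requires all roots to lie outside the unit circle, i.e. |z| > 1 for every root.
Degree 3: look for a simple real root z0 first, then factor out (1 - z/z0) and solve the remaining quadratic.
Testing z0 = 4: P(4) = 1 + (0.61)(4) + (-1.685)(4)^2 + (0.3675)(4)^3
  = 1 + (2.44) + (-26.96) + (23.52) = 0.  So z_0 = 4 is a root, |z_0| = 4.
Divide out the factor (1 - 0.25 z) = (1 - z/z0) (since 1/z0 = 0.25):
  P(z) = (1 - 0.25 z)(1 + (0.86) z + (-1.47) z^2)
  [check: z-coef 0.86 - (0.25) = 0.61; z^2-coef -1.47 - (0.25)(0.86) = -1.685; z^3-coef -(0.25)(-1.47) = 0.3675.]
Remaining roots from the quadratic factor 1 + (0.86) z + (-1.47) z^2:
  Set 1 + (0.86) z + (-1.47) z^2 = 0, i.e. a z^2 + b z + c = 0 with a = -1.47, b = 0.86, c = 1.
  Discriminant D = b^2 - 4ac = (0.86)^2 - 4*(-1.47)*1 = 0.7396 - (-5.88) = 6.6196.
  D >= 0, so the roots are real: z = (-b +/- sqrt(D)) / (2a) = (-0.86 +/- 2.572858) / (-2.94).
    z_1 = (-0.86 + 2.572858) / (-2.94) = -0.5826,   |z_1| = 0.5826.
    z_2 = (-0.86 - 2.572858) / (-2.94) = 1.1676,   |z_2| = 1.1676.
Moduli of all roots: 4.0000, 0.5826, 1.1676.
All moduli strictly greater than 1? No.
Verdict: Not stationary.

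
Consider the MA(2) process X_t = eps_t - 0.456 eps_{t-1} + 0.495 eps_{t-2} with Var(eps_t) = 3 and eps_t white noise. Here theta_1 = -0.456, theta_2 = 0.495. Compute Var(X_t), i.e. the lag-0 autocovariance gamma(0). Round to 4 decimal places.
\gamma(0) = 4.3589

For an MA(q) process X_t = eps_t + sum_i theta_i eps_{t-i} with
Var(eps_t) = sigma^2, the variance is
  gamma(0) = sigma^2 * (1 + sum_i theta_i^2).
  sum_i theta_i^2 = (-0.456)^2 + (0.495)^2 = 0.207936 + 0.245025 = 0.452961.
  gamma(0) = 3 * (1 + 0.452961) = 3 * 1.452961 = 4.358883, which rounds to 4.3589.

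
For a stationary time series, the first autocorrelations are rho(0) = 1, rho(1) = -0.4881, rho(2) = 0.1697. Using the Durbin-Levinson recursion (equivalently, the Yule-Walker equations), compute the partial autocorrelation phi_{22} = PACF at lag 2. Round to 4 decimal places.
\phi_{22} = -0.0900

The PACF at lag k is phi_{kk}, the last component of the solution
to the Yule-Walker system G_k phi = r_k where
  (G_k)_{ij} = rho(|i - j|), (r_k)_i = rho(i), i,j = 1..k.
Equivalently, Durbin-Levinson gives phi_{kk} iteratively:
  phi_{11} = rho(1)
  phi_{kk} = [rho(k) - sum_{j=1..k-1} phi_{k-1,j} rho(k-j)]
            / [1 - sum_{j=1..k-1} phi_{k-1,j} rho(j)],
  phi_{k,j} = phi_{k-1,j} - phi_{kk} phi_{k-1,k-j},  j = 1..k-1.
Step k = 1:
  phi_11 = rho(1) = -0.4881.
Step k = 2:
  phi_22 = [rho(2) - phi_11 rho(1)] / [1 - phi_11 rho(1)] = [0.1697 - (-0.4881)(-0.4881)] / [1 - (-0.4881)(-0.4881)]
         = -0.06854161 / 0.76175839 = -0.09.
Therefore phi_{22} = -0.0900.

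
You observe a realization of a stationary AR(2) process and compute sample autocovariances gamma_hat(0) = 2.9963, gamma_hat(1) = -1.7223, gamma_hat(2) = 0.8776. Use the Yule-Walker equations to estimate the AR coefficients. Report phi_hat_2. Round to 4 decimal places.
\hat\phi_{2} = -0.0560

The Yule-Walker equations for an AR(p) process read, in matrix form,
  Gamma_p phi = r_p,   with   (Gamma_p)_{ij} = gamma(|i - j|),
                       (r_p)_i = gamma(i),   i,j = 1..p.
Substitute the sample gammas (Toeplitz matrix and right-hand side of size 2):
  Gamma_p = [[2.9963, -1.7223], [-1.7223, 2.9963]]
  r_p     = [-1.7223, 0.8776]
Written out:
  2.9963 phi_1 - 1.7223 phi_2 = -1.7223
  -1.7223 phi_1 + 2.9963 phi_2 = 0.8776
Solve by Cramer's rule:
  det = gamma(0)^2 - gamma(1)^2 = (2.9963)^2 - (-1.7223)^2 = 8.97781369 - 2.96631729 = 6.0114964
  phi_hat_1 = [gamma(1) gamma(0) - gamma(1) gamma(2)] / det = [(-1.7223)(2.9963) - (-1.7223)(0.8776)] / 6.0114964 = -3.64903701 / 6.0114964 = -0.607
  phi_hat_2 = [gamma(0) gamma(2) - gamma(1)^2] / det = [(2.9963)(0.8776) - (-1.7223)^2] / 6.0114964 = -0.33676441 / 6.0114964 = -0.056
So phi_hat = [-0.6070, -0.0560].
Therefore phi_hat_2 = -0.0560.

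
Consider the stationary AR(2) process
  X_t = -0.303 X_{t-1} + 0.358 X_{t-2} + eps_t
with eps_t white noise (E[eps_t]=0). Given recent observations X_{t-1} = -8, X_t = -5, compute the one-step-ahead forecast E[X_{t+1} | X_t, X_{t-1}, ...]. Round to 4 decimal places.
E[X_{t+1} \mid \mathcal F_t] = -1.3490

For an AR(p) model X_t = c + sum_i phi_i X_{t-i} + eps_t, the
one-step-ahead conditional mean is
  E[X_{t+1} | X_t, ...] = c + sum_i phi_i X_{t+1-i}.
Substitute known values:
  E[X_{t+1} | ...] = (-0.303) * (-5) + (0.358) * (-8)
                   = -1.3490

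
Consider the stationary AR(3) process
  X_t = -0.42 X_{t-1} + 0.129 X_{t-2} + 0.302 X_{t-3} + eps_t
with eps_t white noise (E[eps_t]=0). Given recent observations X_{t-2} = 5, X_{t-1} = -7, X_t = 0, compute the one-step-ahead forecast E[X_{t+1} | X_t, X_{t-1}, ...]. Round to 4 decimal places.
E[X_{t+1} \mid \mathcal F_t] = 0.6070

For an AR(p) model X_t = c + sum_i phi_i X_{t-i} + eps_t, the
one-step-ahead conditional mean is
  E[X_{t+1} | X_t, ...] = c + sum_i phi_i X_{t+1-i}.
Substitute known values:
  E[X_{t+1} | ...] = (-0.42) * (0) + (0.129) * (-7) + (0.302) * (5)
                   = 0.6070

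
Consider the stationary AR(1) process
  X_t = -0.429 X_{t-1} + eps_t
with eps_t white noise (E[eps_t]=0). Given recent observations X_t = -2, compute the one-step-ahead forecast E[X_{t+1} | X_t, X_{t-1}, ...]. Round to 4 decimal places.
E[X_{t+1} \mid \mathcal F_t] = 0.8580

For an AR(p) model X_t = c + sum_i phi_i X_{t-i} + eps_t, the
one-step-ahead conditional mean is
  E[X_{t+1} | X_t, ...] = c + sum_i phi_i X_{t+1-i}.
Substitute known values:
  E[X_{t+1} | ...] = (-0.429) * (-2)
                   = 0.8580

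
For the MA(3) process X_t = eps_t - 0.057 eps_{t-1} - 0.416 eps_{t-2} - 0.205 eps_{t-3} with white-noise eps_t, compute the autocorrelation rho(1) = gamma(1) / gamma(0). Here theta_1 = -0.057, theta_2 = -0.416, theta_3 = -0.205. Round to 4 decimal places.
\rho(1) = 0.0427

For an MA(q) process with theta_0 = 1, the autocovariance is
  gamma(k) = sigma^2 * sum_{i=0..q-k} theta_i * theta_{i+k},
and rho(k) = gamma(k) / gamma(0). Sigma^2 cancels.
  numerator   = (1)*(-0.057) + (-0.057)*(-0.416) + (-0.416)*(-0.205) = 0.051992.
  denominator = (1)^2 + (-0.057)^2 + (-0.416)^2 + (-0.205)^2 = 1.21833.
  rho(1) = 0.051992 / 1.21833 = 0.0427.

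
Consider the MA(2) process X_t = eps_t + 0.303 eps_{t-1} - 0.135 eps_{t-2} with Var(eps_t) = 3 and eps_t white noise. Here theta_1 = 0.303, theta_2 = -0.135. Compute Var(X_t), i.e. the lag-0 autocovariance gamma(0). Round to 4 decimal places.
\gamma(0) = 3.3301

For an MA(q) process X_t = eps_t + sum_i theta_i eps_{t-i} with
Var(eps_t) = sigma^2, the variance is
  gamma(0) = sigma^2 * (1 + sum_i theta_i^2).
  sum_i theta_i^2 = (0.303)^2 + (-0.135)^2 = 0.091809 + 0.018225 = 0.110034.
  gamma(0) = 3 * (1 + 0.110034) = 3 * 1.110034 = 3.330102, which rounds to 3.3301.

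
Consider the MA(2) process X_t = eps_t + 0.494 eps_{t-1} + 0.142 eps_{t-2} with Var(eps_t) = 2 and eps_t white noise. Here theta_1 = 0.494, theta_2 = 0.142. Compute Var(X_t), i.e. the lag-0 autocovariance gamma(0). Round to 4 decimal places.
\gamma(0) = 2.5284

For an MA(q) process X_t = eps_t + sum_i theta_i eps_{t-i} with
Var(eps_t) = sigma^2, the variance is
  gamma(0) = sigma^2 * (1 + sum_i theta_i^2).
  sum_i theta_i^2 = (0.494)^2 + (0.142)^2 = 0.244036 + 0.020164 = 0.2642.
  gamma(0) = 2 * (1 + 0.2642) = 2 * 1.2642 = 2.5284.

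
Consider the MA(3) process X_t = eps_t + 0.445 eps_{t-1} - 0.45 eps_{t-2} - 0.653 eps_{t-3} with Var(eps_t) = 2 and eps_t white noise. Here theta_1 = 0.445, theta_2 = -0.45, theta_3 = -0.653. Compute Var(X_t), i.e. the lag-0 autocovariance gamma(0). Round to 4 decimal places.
\gamma(0) = 3.6539

For an MA(q) process X_t = eps_t + sum_i theta_i eps_{t-i} with
Var(eps_t) = sigma^2, the variance is
  gamma(0) = sigma^2 * (1 + sum_i theta_i^2).
  sum_i theta_i^2 = (0.445)^2 + (-0.45)^2 + (-0.653)^2 = 0.198025 + 0.2025 + 0.426409 = 0.826934.
  gamma(0) = 2 * (1 + 0.826934) = 2 * 1.826934 = 3.653868, which rounds to 3.6539.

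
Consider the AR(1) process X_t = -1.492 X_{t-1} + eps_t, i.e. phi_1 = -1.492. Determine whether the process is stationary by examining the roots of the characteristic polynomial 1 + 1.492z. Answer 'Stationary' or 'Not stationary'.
\text{Not stationary}

The AR(p) characteristic polynomial is P(z) = 1 + 1.492z.
Stationarity requires all roots to lie outside the unit circle, i.e. |z| > 1 for every root.
This is linear in z: 1 + (1.492) z = 0  =>  z = -1/(1.492) = -0.670241,  |z| = 0.670241.
Moduli of all roots: 0.6702.
All moduli strictly greater than 1? No.
Verdict: Not stationary.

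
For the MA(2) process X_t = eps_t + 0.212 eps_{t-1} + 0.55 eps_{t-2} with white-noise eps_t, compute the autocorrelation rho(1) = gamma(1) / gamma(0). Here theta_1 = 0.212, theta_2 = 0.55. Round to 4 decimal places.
\rho(1) = 0.2439

For an MA(q) process with theta_0 = 1, the autocovariance is
  gamma(k) = sigma^2 * sum_{i=0..q-k} theta_i * theta_{i+k},
and rho(k) = gamma(k) / gamma(0). Sigma^2 cancels.
  numerator   = (1)*(0.212) + (0.212)*(0.55) = 0.3286.
  denominator = (1)^2 + (0.212)^2 + (0.55)^2 = 1.347444.
  rho(1) = 0.3286 / 1.347444 = 0.2439.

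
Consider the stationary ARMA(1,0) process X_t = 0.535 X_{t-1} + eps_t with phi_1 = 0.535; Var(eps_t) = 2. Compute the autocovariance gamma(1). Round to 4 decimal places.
\gamma(1) = 1.4991

Multiply the model equation by X_{t-k} and take expectations. With theta_0 = psi_0 = 1 and psi_j the MA(infinity) weights, this gives
  gamma(k) - sum_i phi_i gamma(k-i) = c_k,
  c_k = sigma^2 * sum_{j=k..q} theta_j psi_{j-k}   (c_k = 0 for k > q),
using gamma(-m) = gamma(m).
Pure AR (q = 0): c_0 = sigma^2 = 2, c_k = 0 for k >= 1.
Equations for k = 0 and k = 1 (AR order 1):
  gamma(0) = phi_1 gamma(1) + c_0
  gamma(1) = phi_1 gamma(0) + c_1
Substituting the second into the first: gamma(0) (1 - phi_1^2) = c_0 + phi_1 c_1, so
  gamma(0) = c_0 / (1 - phi_1^2) = 2 / (1 - (0.535)^2) = 2 / 0.713775 = 2.802003.
  gamma(1) = phi_1 gamma(0) = (0.535)(2.802003) = 1.499072.
Therefore gamma(1) = 1.4991 (to 4 decimal places).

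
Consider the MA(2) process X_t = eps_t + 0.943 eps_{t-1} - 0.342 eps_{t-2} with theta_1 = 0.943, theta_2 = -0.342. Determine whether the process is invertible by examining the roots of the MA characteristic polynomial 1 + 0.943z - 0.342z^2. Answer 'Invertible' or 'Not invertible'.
\text{Not invertible}

The MA(q) characteristic polynomial is P(z) = 1 + 0.943z - 0.342z^2.
Invertibility requires all roots to lie outside the unit circle, i.e. |z| > 1 for every root.
Set 1 + (0.943) z + (-0.342) z^2 = 0, i.e. a z^2 + b z + c = 0 with a = -0.342, b = 0.943, c = 1.
Discriminant D = b^2 - 4ac = (0.943)^2 - 4*(-0.342)*1 = 0.889249 - (-1.368) = 2.257249.
D >= 0, so the roots are real: z = (-b +/- sqrt(D)) / (2a) = (-0.943 +/- 1.502414) / (-0.684).
  z_1 = (-0.943 + 1.502414) / (-0.684) = -0.8179,   |z_1| = 0.8179.
  z_2 = (-0.943 - 1.502414) / (-0.684) = 3.5752,   |z_2| = 3.5752.
Moduli of all roots: 0.8179, 3.5752.
All moduli strictly greater than 1? No.
Verdict: Not invertible.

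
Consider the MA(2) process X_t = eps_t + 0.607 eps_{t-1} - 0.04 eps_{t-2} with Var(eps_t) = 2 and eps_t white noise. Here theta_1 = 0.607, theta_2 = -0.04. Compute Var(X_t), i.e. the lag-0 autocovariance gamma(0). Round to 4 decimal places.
\gamma(0) = 2.7401

For an MA(q) process X_t = eps_t + sum_i theta_i eps_{t-i} with
Var(eps_t) = sigma^2, the variance is
  gamma(0) = sigma^2 * (1 + sum_i theta_i^2).
  sum_i theta_i^2 = (0.607)^2 + (-0.04)^2 = 0.368449 + 0.0016 = 0.370049.
  gamma(0) = 2 * (1 + 0.370049) = 2 * 1.370049 = 2.740098, which rounds to 2.7401.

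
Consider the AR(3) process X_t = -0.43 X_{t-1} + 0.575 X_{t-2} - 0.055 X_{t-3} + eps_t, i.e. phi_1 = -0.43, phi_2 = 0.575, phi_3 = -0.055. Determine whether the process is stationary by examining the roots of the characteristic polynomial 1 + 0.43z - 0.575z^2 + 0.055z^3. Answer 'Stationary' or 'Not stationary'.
\text{Not stationary}

The AR(p) characteristic polynomial is P(z) = 1 + 0.43z - 0.575z^2 + 0.055z^3.
Stationarity requires all roots to lie outside the unit circle, i.e. |z| > 1 for every root.
Degree 3: look for a simple real root z0 first, then factor out (1 - z/z0) and solve the remaining quadratic.
Testing z0 = 2: P(2) = 1 + (0.43)(2) + (-0.575)(2)^2 + (0.055)(2)^3
  = 1 + (0.86) + (-2.3) + (0.44) = 0.  So z_0 = 2 is a root, |z_0| = 2.
Divide out the factor (1 - 0.5 z) = (1 - z/z0) (since 1/z0 = 0.5):
  P(z) = (1 - 0.5 z)(1 + (0.93) z + (-0.11) z^2)
  [check: z-coef 0.93 - (0.5) = 0.43; z^2-coef -0.11 - (0.5)(0.93) = -0.575; z^3-coef -(0.5)(-0.11) = 0.055.]
Remaining roots from the quadratic factor 1 + (0.93) z + (-0.11) z^2:
  Set 1 + (0.93) z + (-0.11) z^2 = 0, i.e. a z^2 + b z + c = 0 with a = -0.11, b = 0.93, c = 1.
  Discriminant D = b^2 - 4ac = (0.93)^2 - 4*(-0.11)*1 = 0.8649 - (-0.44) = 1.3049.
  D >= 0, so the roots are real: z = (-b +/- sqrt(D)) / (2a) = (-0.93 +/- 1.142322) / (-0.22).
    z_1 = (-0.93 + 1.142322) / (-0.22) = -0.9651,   |z_1| = 0.9651.
    z_2 = (-0.93 - 1.142322) / (-0.22) = 9.4196,   |z_2| = 9.4196.
Moduli of all roots: 2.0000, 0.9651, 9.4196.
All moduli strictly greater than 1? No.
Verdict: Not stationary.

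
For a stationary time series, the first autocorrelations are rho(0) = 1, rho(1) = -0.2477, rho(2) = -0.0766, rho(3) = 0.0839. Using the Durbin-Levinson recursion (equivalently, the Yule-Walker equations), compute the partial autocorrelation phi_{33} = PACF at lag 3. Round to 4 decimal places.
\phi_{33} = 0.0280

The PACF at lag k is phi_{kk}, the last component of the solution
to the Yule-Walker system G_k phi = r_k where
  (G_k)_{ij} = rho(|i - j|), (r_k)_i = rho(i), i,j = 1..k.
Equivalently, Durbin-Levinson gives phi_{kk} iteratively:
  phi_{11} = rho(1)
  phi_{kk} = [rho(k) - sum_{j=1..k-1} phi_{k-1,j} rho(k-j)]
            / [1 - sum_{j=1..k-1} phi_{k-1,j} rho(j)],
  phi_{k,j} = phi_{k-1,j} - phi_{kk} phi_{k-1,k-j},  j = 1..k-1.
Step k = 1:
  phi_11 = rho(1) = -0.2477.
Step k = 2:
  phi_22 = [rho(2) - phi_11 rho(1)] / [1 - phi_11 rho(1)] = [-0.0766 - (-0.2477)(-0.2477)] / [1 - (-0.2477)(-0.2477)]
         = -0.13795529 / 0.93864471 = -0.146973.
  Update: phi_21 = phi_11 - phi_22 phi_11 = -0.2477 - (-0.146973)(-0.2477) = -0.284105.
Step k = 3:
  phi_33 = [rho(3) - phi_21 rho(2) - phi_22 rho(1)] / [1 - phi_21 rho(1) - phi_22 rho(2)]
    numerator   = 0.0839 - (-0.284105)(-0.0766) - (-0.146973)(-0.2477) = 0.02573237
    denominator = 1 - (-0.284105)(-0.2477) - (-0.146973)(-0.0766) = 0.91836903
  phi_33 = 0.02573237 / 0.91836903 = 0.028.
Therefore phi_{33} = 0.0280.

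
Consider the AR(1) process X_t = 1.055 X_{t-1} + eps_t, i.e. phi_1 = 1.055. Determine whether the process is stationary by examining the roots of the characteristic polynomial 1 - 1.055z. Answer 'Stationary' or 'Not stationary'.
\text{Not stationary}

The AR(p) characteristic polynomial is P(z) = 1 - 1.055z.
Stationarity requires all roots to lie outside the unit circle, i.e. |z| > 1 for every root.
This is linear in z: 1 + (-1.055) z = 0  =>  z = -1/(-1.055) = 0.947867,  |z| = 0.947867.
Moduli of all roots: 0.9479.
All moduli strictly greater than 1? No.
Verdict: Not stationary.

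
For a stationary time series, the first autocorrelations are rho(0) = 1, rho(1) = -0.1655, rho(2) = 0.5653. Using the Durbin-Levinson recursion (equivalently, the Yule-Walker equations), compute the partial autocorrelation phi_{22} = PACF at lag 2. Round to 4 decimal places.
\phi_{22} = 0.5531

The PACF at lag k is phi_{kk}, the last component of the solution
to the Yule-Walker system G_k phi = r_k where
  (G_k)_{ij} = rho(|i - j|), (r_k)_i = rho(i), i,j = 1..k.
Equivalently, Durbin-Levinson gives phi_{kk} iteratively:
  phi_{11} = rho(1)
  phi_{kk} = [rho(k) - sum_{j=1..k-1} phi_{k-1,j} rho(k-j)]
            / [1 - sum_{j=1..k-1} phi_{k-1,j} rho(j)],
  phi_{k,j} = phi_{k-1,j} - phi_{kk} phi_{k-1,k-j},  j = 1..k-1.
Step k = 1:
  phi_11 = rho(1) = -0.1655.
Step k = 2:
  phi_22 = [rho(2) - phi_11 rho(1)] / [1 - phi_11 rho(1)] = [0.5653 - (-0.1655)(-0.1655)] / [1 - (-0.1655)(-0.1655)]
         = 0.53790975 / 0.97260975 = 0.5531.
Therefore phi_{22} = 0.5531.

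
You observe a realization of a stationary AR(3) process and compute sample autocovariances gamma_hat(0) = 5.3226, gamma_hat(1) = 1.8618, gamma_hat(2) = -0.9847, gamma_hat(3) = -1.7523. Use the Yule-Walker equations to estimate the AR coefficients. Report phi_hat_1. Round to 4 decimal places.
\hat\phi_{1} = 0.4180

The Yule-Walker equations for an AR(p) process read, in matrix form,
  Gamma_p phi = r_p,   with   (Gamma_p)_{ij} = gamma(|i - j|),
                       (r_p)_i = gamma(i),   i,j = 1..p.
Substitute the sample gammas (Toeplitz matrix and right-hand side of size 3):
  Gamma_p = [[5.3226, 1.8618, -0.9847], [1.8618, 5.3226, 1.8618], [-0.9847, 1.8618, 5.3226]]
  r_p     = [1.8618, -0.9847, -1.7523]
Written out (R1..R3):
  (R1) 5.3226 phi_1 + 1.8618 phi_2 - 0.9847 phi_3 = 1.8618
  (R2) 1.8618 phi_1 + 5.3226 phi_2 + 1.8618 phi_3 = -0.9847
  (R3) -0.9847 phi_1 + 1.8618 phi_2 + 5.3226 phi_3 = -1.7523
Gaussian elimination:
  R2 <- R2 - (1.8618/5.3226) R1 = R2 - (0.349791) R1:  4.671358 phi_2 + 2.20624 phi_3 = -1.635942
  R3 <- R3 - (-0.9847/5.3226) R1 = R3 - (-0.185004) R1:  2.20624 phi_2 + 5.140427 phi_3 = -1.40786
  R3 <- R3 - (2.20624/4.671358) R2 = R3 - (0.472291) R2:  4.09844 phi_3 = -0.63522
Back-substitution:
  phi_hat_3 = -0.63522 / 4.09844 = -0.154991
  phi_hat_2 = (-1.635942 - (2.20624)(-0.154991)) / 4.671358 = -0.277006
  phi_hat_1 = (1.8618 - (1.8618)(-0.277006) - (-0.9847)(-0.154991)) / 5.3226 = 0.418012
So phi_hat = [0.4180, -0.2770, -0.1550].
Therefore phi_hat_1 = 0.4180.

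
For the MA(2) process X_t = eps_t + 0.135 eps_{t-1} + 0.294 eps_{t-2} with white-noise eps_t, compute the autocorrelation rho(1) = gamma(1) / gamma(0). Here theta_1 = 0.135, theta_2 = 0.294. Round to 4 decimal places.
\rho(1) = 0.1581

For an MA(q) process with theta_0 = 1, the autocovariance is
  gamma(k) = sigma^2 * sum_{i=0..q-k} theta_i * theta_{i+k},
and rho(k) = gamma(k) / gamma(0). Sigma^2 cancels.
  numerator   = (1)*(0.135) + (0.135)*(0.294) = 0.17469.
  denominator = (1)^2 + (0.135)^2 + (0.294)^2 = 1.104661.
  rho(1) = 0.17469 / 1.104661 = 0.1581.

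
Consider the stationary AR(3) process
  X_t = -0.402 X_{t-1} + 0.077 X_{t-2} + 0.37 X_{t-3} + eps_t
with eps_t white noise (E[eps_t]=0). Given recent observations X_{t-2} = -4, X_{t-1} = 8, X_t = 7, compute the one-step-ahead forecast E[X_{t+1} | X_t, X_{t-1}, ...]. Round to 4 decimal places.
E[X_{t+1} \mid \mathcal F_t] = -3.6780

For an AR(p) model X_t = c + sum_i phi_i X_{t-i} + eps_t, the
one-step-ahead conditional mean is
  E[X_{t+1} | X_t, ...] = c + sum_i phi_i X_{t+1-i}.
Substitute known values:
  E[X_{t+1} | ...] = (-0.402) * (7) + (0.077) * (8) + (0.37) * (-4)
                   = -3.6780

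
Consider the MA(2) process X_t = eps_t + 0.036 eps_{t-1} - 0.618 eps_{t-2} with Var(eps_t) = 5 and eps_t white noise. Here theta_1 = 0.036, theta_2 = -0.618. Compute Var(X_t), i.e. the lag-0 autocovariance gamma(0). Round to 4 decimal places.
\gamma(0) = 6.9161

For an MA(q) process X_t = eps_t + sum_i theta_i eps_{t-i} with
Var(eps_t) = sigma^2, the variance is
  gamma(0) = sigma^2 * (1 + sum_i theta_i^2).
  sum_i theta_i^2 = (0.036)^2 + (-0.618)^2 = 0.001296 + 0.381924 = 0.38322.
  gamma(0) = 5 * (1 + 0.38322) = 5 * 1.38322 = 6.9161.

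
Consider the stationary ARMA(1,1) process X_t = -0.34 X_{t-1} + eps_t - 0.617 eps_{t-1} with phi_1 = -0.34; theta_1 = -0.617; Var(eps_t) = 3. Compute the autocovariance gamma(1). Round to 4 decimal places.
\gamma(1) = -3.9273

Multiply the model equation by X_{t-k} and take expectations. With theta_0 = psi_0 = 1 and psi_j the MA(infinity) weights, this gives
  gamma(k) - sum_i phi_i gamma(k-i) = c_k,
  c_k = sigma^2 * sum_{j=k..q} theta_j psi_{j-k}   (c_k = 0 for k > q),
using gamma(-m) = gamma(m).
psi-weights needed (psi_j = theta_j + sum_i phi_i psi_{j-i}):
  psi_1 = theta_1 + phi_1 = -0.617 + (-0.34) = -0.957
Right-hand sides:
  c_0 = sigma^2 (1 + theta_1 psi_1) = 3 * (1 + (-0.617)(-0.957)) = 3 * 1.590469 = 4.771407
  c_1 = sigma^2 theta_1 = 3 * (-0.617) = -1.851
  c_2 = 0
Equations for k = 0 and k = 1 (AR order 1):
  gamma(0) = phi_1 gamma(1) + c_0
  gamma(1) = phi_1 gamma(0) + c_1
Substituting the second into the first: gamma(0) (1 - phi_1^2) = c_0 + phi_1 c_1, so
  gamma(0) = (c_0 + phi_1 c_1) / (1 - phi_1^2) = (4.771407 + (-0.34)(-1.851)) / (1 - (-0.34)^2) = 5.400747 / 0.8844 = 6.106679.
  gamma(1) = phi_1 gamma(0) + c_1 = (-0.34)(6.106679) + (-1.851) = -3.927271.
Therefore gamma(1) = -3.9273 (to 4 decimal places).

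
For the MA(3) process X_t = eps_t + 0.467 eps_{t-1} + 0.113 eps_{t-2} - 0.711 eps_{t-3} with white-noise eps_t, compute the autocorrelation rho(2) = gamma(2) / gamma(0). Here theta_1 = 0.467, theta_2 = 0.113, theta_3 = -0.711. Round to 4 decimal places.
\rho(2) = -0.1261

For an MA(q) process with theta_0 = 1, the autocovariance is
  gamma(k) = sigma^2 * sum_{i=0..q-k} theta_i * theta_{i+k},
and rho(k) = gamma(k) / gamma(0). Sigma^2 cancels.
  numerator   = (1)*(0.113) + (0.467)*(-0.711) = -0.219037.
  denominator = (1)^2 + (0.467)^2 + (0.113)^2 + (-0.711)^2 = 1.736379.
  rho(2) = -0.219037 / 1.736379 = -0.1261.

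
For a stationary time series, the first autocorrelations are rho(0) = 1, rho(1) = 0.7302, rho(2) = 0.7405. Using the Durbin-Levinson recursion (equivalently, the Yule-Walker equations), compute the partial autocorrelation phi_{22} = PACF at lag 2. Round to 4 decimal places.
\phi_{22} = 0.4441

The PACF at lag k is phi_{kk}, the last component of the solution
to the Yule-Walker system G_k phi = r_k where
  (G_k)_{ij} = rho(|i - j|), (r_k)_i = rho(i), i,j = 1..k.
Equivalently, Durbin-Levinson gives phi_{kk} iteratively:
  phi_{11} = rho(1)
  phi_{kk} = [rho(k) - sum_{j=1..k-1} phi_{k-1,j} rho(k-j)]
            / [1 - sum_{j=1..k-1} phi_{k-1,j} rho(j)],
  phi_{k,j} = phi_{k-1,j} - phi_{kk} phi_{k-1,k-j},  j = 1..k-1.
Step k = 1:
  phi_11 = rho(1) = 0.7302.
Step k = 2:
  phi_22 = [rho(2) - phi_11 rho(1)] / [1 - phi_11 rho(1)] = [0.7405 - (0.7302)(0.7302)] / [1 - (0.7302)(0.7302)]
         = 0.20730796 / 0.46680796 = 0.4441.
Therefore phi_{22} = 0.4441.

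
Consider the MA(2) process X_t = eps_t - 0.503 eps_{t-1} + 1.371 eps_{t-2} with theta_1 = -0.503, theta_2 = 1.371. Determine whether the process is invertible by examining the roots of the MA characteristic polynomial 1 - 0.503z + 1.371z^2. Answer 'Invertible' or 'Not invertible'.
\text{Not invertible}

The MA(q) characteristic polynomial is P(z) = 1 - 0.503z + 1.371z^2.
Invertibility requires all roots to lie outside the unit circle, i.e. |z| > 1 for every root.
Set 1 + (-0.503) z + (1.371) z^2 = 0, i.e. a z^2 + b z + c = 0 with a = 1.371, b = -0.503, c = 1.
Discriminant D = b^2 - 4ac = (-0.503)^2 - 4*(1.371)*1 = 0.253009 - (5.484) = -5.230991.
D < 0, so the roots are the complex-conjugate pair z = (-b +/- i sqrt(-D)) / (2a) = 0.1834 +/- 0.8341i.
For a conjugate pair |z|^2 = z * conj(z) = (product of roots) = c/a = 1/(1.371) = 0.729395, so |z| = sqrt(0.729395) = 0.854 for both roots.
Moduli of all roots: 0.8540, 0.8540.
All moduli strictly greater than 1? No.
Verdict: Not invertible.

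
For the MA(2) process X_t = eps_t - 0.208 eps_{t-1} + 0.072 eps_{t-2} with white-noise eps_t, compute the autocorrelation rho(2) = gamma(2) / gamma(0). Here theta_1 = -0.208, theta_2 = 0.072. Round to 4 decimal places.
\rho(2) = 0.0687

For an MA(q) process with theta_0 = 1, the autocovariance is
  gamma(k) = sigma^2 * sum_{i=0..q-k} theta_i * theta_{i+k},
and rho(k) = gamma(k) / gamma(0). Sigma^2 cancels.
  numerator   = (1)*(0.072) = 0.072.
  denominator = (1)^2 + (-0.208)^2 + (0.072)^2 = 1.048448.
  rho(2) = 0.072 / 1.048448 = 0.0687.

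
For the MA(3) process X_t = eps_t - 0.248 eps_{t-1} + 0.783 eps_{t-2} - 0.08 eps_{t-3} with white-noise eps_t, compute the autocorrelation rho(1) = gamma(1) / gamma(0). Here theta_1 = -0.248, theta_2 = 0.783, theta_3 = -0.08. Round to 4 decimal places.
\rho(1) = -0.3003

For an MA(q) process with theta_0 = 1, the autocovariance is
  gamma(k) = sigma^2 * sum_{i=0..q-k} theta_i * theta_{i+k},
and rho(k) = gamma(k) / gamma(0). Sigma^2 cancels.
  numerator   = (1)*(-0.248) + (-0.248)*(0.783) + (0.783)*(-0.08) = -0.504824.
  denominator = (1)^2 + (-0.248)^2 + (0.783)^2 + (-0.08)^2 = 1.680993.
  rho(1) = -0.504824 / 1.680993 = -0.3003.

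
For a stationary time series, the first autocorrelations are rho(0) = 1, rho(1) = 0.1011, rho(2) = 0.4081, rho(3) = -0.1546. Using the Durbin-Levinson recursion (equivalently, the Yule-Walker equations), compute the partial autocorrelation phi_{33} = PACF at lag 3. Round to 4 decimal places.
\phi_{33} = -0.2650

The PACF at lag k is phi_{kk}, the last component of the solution
to the Yule-Walker system G_k phi = r_k where
  (G_k)_{ij} = rho(|i - j|), (r_k)_i = rho(i), i,j = 1..k.
Equivalently, Durbin-Levinson gives phi_{kk} iteratively:
  phi_{11} = rho(1)
  phi_{kk} = [rho(k) - sum_{j=1..k-1} phi_{k-1,j} rho(k-j)]
            / [1 - sum_{j=1..k-1} phi_{k-1,j} rho(j)],
  phi_{k,j} = phi_{k-1,j} - phi_{kk} phi_{k-1,k-j},  j = 1..k-1.
Step k = 1:
  phi_11 = rho(1) = 0.1011.
Step k = 2:
  phi_22 = [rho(2) - phi_11 rho(1)] / [1 - phi_11 rho(1)] = [0.4081 - (0.1011)(0.1011)] / [1 - (0.1011)(0.1011)]
         = 0.39787879 / 0.98977879 = 0.401988.
  Update: phi_21 = phi_11 - phi_22 phi_11 = 0.1011 - (0.401988)(0.1011) = 0.060459.
Step k = 3:
  phi_33 = [rho(3) - phi_21 rho(2) - phi_22 rho(1)] / [1 - phi_21 rho(1) - phi_22 rho(2)]
    numerator   = -0.1546 - (0.060459)(0.4081) - (0.401988)(0.1011) = -0.21991429
    denominator = 1 - (0.060459)(0.1011) - (0.401988)(0.4081) = 0.82983645
  phi_33 = -0.21991429 / 0.82983645 = -0.265.
Therefore phi_{33} = -0.2650.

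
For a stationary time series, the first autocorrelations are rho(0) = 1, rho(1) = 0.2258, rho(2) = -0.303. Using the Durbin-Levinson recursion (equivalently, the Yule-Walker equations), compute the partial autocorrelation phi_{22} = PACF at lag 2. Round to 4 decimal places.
\phi_{22} = -0.3730

The PACF at lag k is phi_{kk}, the last component of the solution
to the Yule-Walker system G_k phi = r_k where
  (G_k)_{ij} = rho(|i - j|), (r_k)_i = rho(i), i,j = 1..k.
Equivalently, Durbin-Levinson gives phi_{kk} iteratively:
  phi_{11} = rho(1)
  phi_{kk} = [rho(k) - sum_{j=1..k-1} phi_{k-1,j} rho(k-j)]
            / [1 - sum_{j=1..k-1} phi_{k-1,j} rho(j)],
  phi_{k,j} = phi_{k-1,j} - phi_{kk} phi_{k-1,k-j},  j = 1..k-1.
Step k = 1:
  phi_11 = rho(1) = 0.2258.
Step k = 2:
  phi_22 = [rho(2) - phi_11 rho(1)] / [1 - phi_11 rho(1)] = [-0.303 - (0.2258)(0.2258)] / [1 - (0.2258)(0.2258)]
         = -0.35398564 / 0.94901436 = -0.373.
Therefore phi_{22} = -0.3730.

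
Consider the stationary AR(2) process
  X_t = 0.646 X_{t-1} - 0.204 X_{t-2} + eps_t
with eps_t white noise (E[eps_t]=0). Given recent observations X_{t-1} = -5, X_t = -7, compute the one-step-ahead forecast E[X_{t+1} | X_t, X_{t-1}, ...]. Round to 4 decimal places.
E[X_{t+1} \mid \mathcal F_t] = -3.5020

For an AR(p) model X_t = c + sum_i phi_i X_{t-i} + eps_t, the
one-step-ahead conditional mean is
  E[X_{t+1} | X_t, ...] = c + sum_i phi_i X_{t+1-i}.
Substitute known values:
  E[X_{t+1} | ...] = (0.646) * (-7) + (-0.204) * (-5)
                   = -3.5020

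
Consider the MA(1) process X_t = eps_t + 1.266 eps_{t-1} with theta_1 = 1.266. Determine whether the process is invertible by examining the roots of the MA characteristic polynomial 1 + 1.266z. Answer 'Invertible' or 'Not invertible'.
\text{Not invertible}

The MA(q) characteristic polynomial is P(z) = 1 + 1.266z.
Invertibility requires all roots to lie outside the unit circle, i.e. |z| > 1 for every root.
This is linear in z: 1 + (1.266) z = 0  =>  z = -1/(1.266) = -0.789889,  |z| = 0.789889.
Moduli of all roots: 0.7899.
All moduli strictly greater than 1? No.
Verdict: Not invertible.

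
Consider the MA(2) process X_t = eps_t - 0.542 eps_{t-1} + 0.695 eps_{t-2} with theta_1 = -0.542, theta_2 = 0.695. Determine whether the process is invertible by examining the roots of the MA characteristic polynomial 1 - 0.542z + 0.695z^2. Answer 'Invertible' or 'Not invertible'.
\text{Invertible}

The MA(q) characteristic polynomial is P(z) = 1 - 0.542z + 0.695z^2.
Invertibility requires all roots to lie outside the unit circle, i.e. |z| > 1 for every root.
Set 1 + (-0.542) z + (0.695) z^2 = 0, i.e. a z^2 + b z + c = 0 with a = 0.695, b = -0.542, c = 1.
Discriminant D = b^2 - 4ac = (-0.542)^2 - 4*(0.695)*1 = 0.293764 - (2.78) = -2.486236.
D < 0, so the roots are the complex-conjugate pair z = (-b +/- i sqrt(-D)) / (2a) = 0.3899 +/- 1.1344i.
For a conjugate pair |z|^2 = z * conj(z) = (product of roots) = c/a = 1/(0.695) = 1.438849, so |z| = sqrt(1.438849) = 1.1995 for both roots.
Moduli of all roots: 1.1995, 1.1995.
All moduli strictly greater than 1? Yes.
Verdict: Invertible.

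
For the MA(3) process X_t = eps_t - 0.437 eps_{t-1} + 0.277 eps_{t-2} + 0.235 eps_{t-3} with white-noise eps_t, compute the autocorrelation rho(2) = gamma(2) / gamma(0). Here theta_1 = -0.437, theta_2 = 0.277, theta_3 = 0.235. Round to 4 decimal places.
\rho(2) = 0.1318

For an MA(q) process with theta_0 = 1, the autocovariance is
  gamma(k) = sigma^2 * sum_{i=0..q-k} theta_i * theta_{i+k},
and rho(k) = gamma(k) / gamma(0). Sigma^2 cancels.
  numerator   = (1)*(0.277) + (-0.437)*(0.235) = 0.174305.
  denominator = (1)^2 + (-0.437)^2 + (0.277)^2 + (0.235)^2 = 1.322923.
  rho(2) = 0.174305 / 1.322923 = 0.1318.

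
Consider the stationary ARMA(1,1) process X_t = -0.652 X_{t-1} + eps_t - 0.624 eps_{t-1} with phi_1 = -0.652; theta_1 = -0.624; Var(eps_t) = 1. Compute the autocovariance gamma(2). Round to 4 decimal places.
\gamma(2) = 2.0359

Multiply the model equation by X_{t-k} and take expectations. With theta_0 = psi_0 = 1 and psi_j the MA(infinity) weights, this gives
  gamma(k) - sum_i phi_i gamma(k-i) = c_k,
  c_k = sigma^2 * sum_{j=k..q} theta_j psi_{j-k}   (c_k = 0 for k > q),
using gamma(-m) = gamma(m).
psi-weights needed (psi_j = theta_j + sum_i phi_i psi_{j-i}):
  psi_1 = theta_1 + phi_1 = -0.624 + (-0.652) = -1.276
Right-hand sides:
  c_0 = sigma^2 (1 + theta_1 psi_1) = 1 * (1 + (-0.624)(-1.276)) = 1 * 1.796224 = 1.796224
  c_1 = sigma^2 theta_1 = 1 * (-0.624) = -0.624
  c_2 = 0
Equations for k = 0 and k = 1 (AR order 1):
  gamma(0) = phi_1 gamma(1) + c_0
  gamma(1) = phi_1 gamma(0) + c_1
Substituting the second into the first: gamma(0) (1 - phi_1^2) = c_0 + phi_1 c_1, so
  gamma(0) = (c_0 + phi_1 c_1) / (1 - phi_1^2) = (1.796224 + (-0.652)(-0.624)) / (1 - (-0.652)^2) = 2.203072 / 0.574896 = 3.832123.
  gamma(1) = phi_1 gamma(0) + c_1 = (-0.652)(3.832123) + (-0.624) = -3.122544.
For k = 2 (> q): gamma(2) = phi_1 gamma(1) = (-0.652)(-3.122544) = 2.035899.
Therefore gamma(2) = 2.0359 (to 4 decimal places).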